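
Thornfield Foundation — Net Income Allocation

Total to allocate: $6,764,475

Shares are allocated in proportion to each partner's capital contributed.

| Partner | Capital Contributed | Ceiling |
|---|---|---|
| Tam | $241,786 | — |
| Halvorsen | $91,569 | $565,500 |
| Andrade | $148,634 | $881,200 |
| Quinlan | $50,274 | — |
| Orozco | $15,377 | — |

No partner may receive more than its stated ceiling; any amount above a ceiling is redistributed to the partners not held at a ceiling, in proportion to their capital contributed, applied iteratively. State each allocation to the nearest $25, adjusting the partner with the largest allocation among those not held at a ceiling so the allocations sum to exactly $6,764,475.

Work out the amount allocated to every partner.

Total capital contributed = 547,640.
Pro-rata shares before constraints: Tam 2,986,552.03; Halvorsen 1,131,064.59; Andrade 1,835,934.15; Quinlan 620,986.81; Orozco 189,937.43.
Capped: Halvorsen ($565,500), Andrade ($881,200); balance $5,317,775 reallocated over remaining capital contributed 307,437.
Remaining shares: Tam 4,182,201.71 → $4,182,200; Quinlan 869,595.46 → $869,600; Orozco 265,977.83 → $265,975.

Tam: $4,182,200 | Halvorsen: $565,500 | Andrade: $881,200 | Quinlan: $869,600 | Orozco: $265,975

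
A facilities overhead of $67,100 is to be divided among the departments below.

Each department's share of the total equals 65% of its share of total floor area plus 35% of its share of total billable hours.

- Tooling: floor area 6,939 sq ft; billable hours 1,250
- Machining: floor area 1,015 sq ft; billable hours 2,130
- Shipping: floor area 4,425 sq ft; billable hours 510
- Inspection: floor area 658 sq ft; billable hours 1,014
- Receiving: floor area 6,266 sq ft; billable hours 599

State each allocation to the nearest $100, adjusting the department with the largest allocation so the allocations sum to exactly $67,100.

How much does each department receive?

Floor area total 19,303; billable hours total 5,503.
Blended shares (65% floor area + 35% billable hours): Tooling 0.3132; Machining 0.1697; Shipping 0.1814; Inspection 0.0866; Receiving 0.2491.
Unrounded shares: Tooling 21,013.21; Machining 11,383.53; Shipping 12,174.77; Inspection 5,814.17; Receiving 16,714.32.
Rounded to nearest $100: Tooling $21,000; Machining $11,400; Shipping $12,200; Inspection $5,800; Receiving $16,700. Sum = $67,100.
Sum already equals the total — no adjustment.

Tooling: $21,000; Machining: $11,400; Shipping: $12,200; Inspection: $5,800; Receiving: $16,700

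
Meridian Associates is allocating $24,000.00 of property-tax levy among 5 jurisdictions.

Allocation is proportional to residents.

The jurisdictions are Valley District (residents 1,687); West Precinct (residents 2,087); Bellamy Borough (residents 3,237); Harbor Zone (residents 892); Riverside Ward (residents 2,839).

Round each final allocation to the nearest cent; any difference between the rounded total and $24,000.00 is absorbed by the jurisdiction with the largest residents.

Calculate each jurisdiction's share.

Valley District: $3,769.13; West Precinct: $4,662.82; Bellamy Borough: $7,232.18; Harbor Zone: $1,992.92; Riverside Ward: $6,342.95

Total residents = 1,687 + 2,087 + 3,237 + 892 + 2,839 = 10,742.
Proportional shares: Valley District 3,769.1305; West Precinct 4,662.8188; Bellamy Borough 7,232.1728; Harbor Zone 1,992.92497; Riverside Ward 6,342.9529.
At nearest cent: Valley District $3,769.13; West Precinct $4,662.82; Bellamy Borough $7,232.17; Harbor Zone $1,992.92; Riverside Ward $6,342.95. Sum = $23,999.99.
Difference $24,000.00 − $23,999.99 = +$0.01 applied to largest residents (Bellamy Borough): Bellamy Borough becomes $7,232.18.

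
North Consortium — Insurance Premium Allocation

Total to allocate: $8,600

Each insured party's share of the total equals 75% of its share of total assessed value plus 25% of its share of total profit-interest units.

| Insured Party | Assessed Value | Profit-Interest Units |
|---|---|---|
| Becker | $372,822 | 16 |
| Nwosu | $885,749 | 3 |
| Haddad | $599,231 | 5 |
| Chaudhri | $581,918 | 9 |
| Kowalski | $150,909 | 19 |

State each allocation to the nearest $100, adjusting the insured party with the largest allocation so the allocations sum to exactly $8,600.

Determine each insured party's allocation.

Assessed value total 2,590,629; profit-interest units total 52.
Blended shares (75% assessed value + 25% profit-interest units): Becker 0.1849; Nwosu 0.2709; Haddad 0.1975; Chaudhri 0.2117; Kowalski 0.1350.
Unrounded shares: Becker 1,589.77; Nwosu 2,329.33; Haddad 1,698.66; Chaudhri 1,820.94; Kowalski 1,161.30.
After rounding ($100): Becker $1,600; Nwosu $2,300; Haddad $1,700; Chaudhri $1,800; Kowalski $1,200. Sum = $8,600.
Sum already equals the total — no adjustment.

Becker: $1,600 · Nwosu: $2,300 · Haddad: $1,700 · Chaudhri: $1,800 · Kowalski: $1,200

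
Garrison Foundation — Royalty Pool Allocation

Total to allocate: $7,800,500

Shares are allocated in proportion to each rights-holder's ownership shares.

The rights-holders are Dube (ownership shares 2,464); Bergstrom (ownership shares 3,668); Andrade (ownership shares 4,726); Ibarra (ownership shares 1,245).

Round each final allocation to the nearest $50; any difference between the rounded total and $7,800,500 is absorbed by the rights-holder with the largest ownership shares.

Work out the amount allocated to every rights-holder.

Dube: $1,588,050; Bergstrom: $2,364,050; Andrade: $3,046,000; Ibarra: $802,400

Total ownership shares = 12,103.
Unrounded shares: Dube 2,464/12,103 × $7,800,500 = 1,588,071.72; Bergstrom 3,668/12,103 × $7,800,500 = 2,364,061.31; Andrade 4,726/12,103 × $7,800,500 = 3,045,952.49; Ibarra 1,245/12,103 × $7,800,500 = 802,414.48.
After rounding ($50): Dube $1,588,050; Bergstrom $2,364,050; Andrade $3,045,950; Ibarra $802,400. Sum = $7,800,450.
Difference $7,800,500 − $7,800,450 = +$50 applied to largest ownership shares (Andrade): Andrade becomes $3,046,000.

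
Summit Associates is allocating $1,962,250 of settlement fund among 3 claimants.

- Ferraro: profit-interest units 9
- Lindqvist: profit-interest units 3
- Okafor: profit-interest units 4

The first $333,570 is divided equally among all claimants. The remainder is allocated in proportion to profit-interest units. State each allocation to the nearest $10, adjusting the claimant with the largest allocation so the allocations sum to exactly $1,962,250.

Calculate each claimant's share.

$333,570 shared equally gives $111,190 per claimant.
Remainder $1,628,680 by profit-interest units (total 16): Ferraro 916,132.50 → $916,130; Lindqvist 305,377.50 → $305,380; Okafor 407,170.00 → $407,170.
Totals: Ferraro $111,190 + $916,130 = $1,027,320; Lindqvist $111,190 + $305,380 = $416,570; Okafor $111,190 + $407,170 = $518,360.

Ferraro: $1,027,320; Lindqvist: $416,570; Okafor: $518,360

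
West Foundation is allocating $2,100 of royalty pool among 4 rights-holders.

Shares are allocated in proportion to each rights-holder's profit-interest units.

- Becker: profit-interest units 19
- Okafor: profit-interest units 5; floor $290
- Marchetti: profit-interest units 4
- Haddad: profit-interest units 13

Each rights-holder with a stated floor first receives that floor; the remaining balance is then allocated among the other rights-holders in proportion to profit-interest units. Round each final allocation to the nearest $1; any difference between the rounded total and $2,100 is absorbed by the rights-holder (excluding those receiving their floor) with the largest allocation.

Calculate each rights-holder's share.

Becker: $955 · Okafor: $290 · Marchetti: $201 · Haddad: $654

Fund the minimums — Okafor $290. Residual $1,810.
Residual split over remaining profit-interest units 36: Becker 955.28 → $955; Marchetti 201.11 → $201; Haddad 653.61 → $654.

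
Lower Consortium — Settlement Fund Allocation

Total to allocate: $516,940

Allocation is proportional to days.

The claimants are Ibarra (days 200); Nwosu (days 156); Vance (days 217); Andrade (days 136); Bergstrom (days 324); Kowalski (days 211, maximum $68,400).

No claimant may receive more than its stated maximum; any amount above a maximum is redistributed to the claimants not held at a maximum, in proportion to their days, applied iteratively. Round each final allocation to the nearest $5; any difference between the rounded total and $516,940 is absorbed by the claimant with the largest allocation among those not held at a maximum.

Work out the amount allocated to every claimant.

Total days = 1,244.
Pro-rata shares before constraints: Ibarra 83,109.32; Nwosu 64,825.27; Vance 90,173.62; Andrade 56,514.34; Bergstrom 134,637.11; Kowalski 87,680.34.
Cap binds for Kowalski ($68,400); remaining pool $448,540 reallocated over remaining days 1,033.
Redistributed shares: Ibarra 86,842.21 → $86,840; Nwosu 67,736.92 → $67,735; Vance 94,223.79 → $94,225; Andrade 59,052.70 → $59,055; Bergstrom 140,684.38 → $140,685.

Ibarra: $86,840; Nwosu: $67,735; Vance: $94,225; Andrade: $59,055; Bergstrom: $140,685; Kowalski: $68,400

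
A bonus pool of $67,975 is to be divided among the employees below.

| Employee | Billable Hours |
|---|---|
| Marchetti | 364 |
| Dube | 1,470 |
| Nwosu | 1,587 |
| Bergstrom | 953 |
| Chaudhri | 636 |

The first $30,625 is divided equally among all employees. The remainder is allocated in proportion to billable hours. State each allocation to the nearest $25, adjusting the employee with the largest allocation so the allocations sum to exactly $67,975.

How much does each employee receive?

Marchetti: $8,850 | Dube: $17,075 | Nwosu: $17,950 | Bergstrom: $13,225 | Chaudhri: $10,875

First tranche $30,625 split equally: $6,125 each.
Remainder $37,350 by billable hours (total 5,010): Marchetti 2,713.65 → $2,725; Dube 10,958.98 → $10,950; Nwosu 11,831.23 → $11,825; Bergstrom 7,104.70 → $7,100; Chaudhri 4,741.44 → $4,750.
Totals: Marchetti $6,125 + $2,725 = $8,850; Dube $6,125 + $10,950 = $17,075; Nwosu $6,125 + $11,825 = $17,950; Bergstrom $6,125 + $7,100 = $13,225; Chaudhri $6,125 + $4,750 = $10,875.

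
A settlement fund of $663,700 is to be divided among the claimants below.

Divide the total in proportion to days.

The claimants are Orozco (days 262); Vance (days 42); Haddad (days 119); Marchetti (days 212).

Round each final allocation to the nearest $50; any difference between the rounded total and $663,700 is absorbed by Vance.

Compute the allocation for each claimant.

Sum of days: 635.
Pro-rata amounts: Orozco 262/635 × $663,700 = 273,841.57; Vance 42/635 × $663,700 = 43,898.27; Haddad 119/635 × $663,700 = 124,378.43; Marchetti 212/635 × $663,700 = 221,581.73.
After rounding ($50): Orozco $273,850; Vance $43,900; Haddad $124,400; Marchetti $221,600. Sum = $663,750.
Difference $663,700 − $663,750 = −$50 applied to Vance: Vance becomes $43,850.

Orozco: $273,850 | Vance: $43,850 | Haddad: $124,400 | Marchetti: $221,600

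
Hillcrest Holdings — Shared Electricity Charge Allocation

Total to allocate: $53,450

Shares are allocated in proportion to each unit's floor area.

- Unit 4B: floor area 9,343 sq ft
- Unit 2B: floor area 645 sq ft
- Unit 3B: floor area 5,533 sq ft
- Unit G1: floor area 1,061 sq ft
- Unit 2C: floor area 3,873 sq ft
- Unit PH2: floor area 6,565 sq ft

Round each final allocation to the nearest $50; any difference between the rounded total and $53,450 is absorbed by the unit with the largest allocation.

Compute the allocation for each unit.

Unit 4B: $18,450 | Unit 2B: $1,300 | Unit 3B: $10,950 | Unit G1: $2,100 | Unit 2C: $7,650 | Unit PH2: $13,000

Combined floor area = 27,020.
Pro-rata amounts: Unit 4B 9,343/27,020 × $53,450 = 18,481.99; Unit 2B 645/27,020 × $53,450 = 1,275.92; Unit 3B 5,533/27,020 × $53,450 = 10,945.18; Unit G1 1,061/27,020 × $53,450 = 2,098.83; Unit 2C 3,873/27,020 × $53,450 = 7,661.43; Unit PH2 6,565/27,020 × $53,450 = 12,986.65.
Rounded to nearest $50: Unit 4B $18,500; Unit 2B $1,300; Unit 3B $10,950; Unit G1 $2,100; Unit 2C $7,650; Unit PH2 $13,000. Sum = $53,500.
Difference $53,450 − $53,500 = −$50 applied to largest allocation (Unit 4B): Unit 4B becomes $18,450.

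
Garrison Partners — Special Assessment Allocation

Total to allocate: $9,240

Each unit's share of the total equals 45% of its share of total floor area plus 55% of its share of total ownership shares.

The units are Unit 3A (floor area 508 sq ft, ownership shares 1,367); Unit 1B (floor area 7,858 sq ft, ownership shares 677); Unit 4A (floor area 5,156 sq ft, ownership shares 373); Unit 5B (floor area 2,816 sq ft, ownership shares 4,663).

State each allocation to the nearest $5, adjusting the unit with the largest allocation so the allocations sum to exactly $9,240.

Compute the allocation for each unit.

Unit 3A: $1,110 | Unit 1B: $2,485 | Unit 4A: $1,580 | Unit 5B: $4,065

Totals — floor area 16,338, ownership shares 7,080.
Composite weights (45% floor area + 55% ownership shares): Unit 3A 0.1202; Unit 1B 0.2690; Unit 4A 0.1710; Unit 5B 0.4398.
Raw shares: Unit 3A 1,110.51; Unit 1B 2,485.80; Unit 4A 1,579.93; Unit 5B 4,063.75.
At nearest $5: Unit 3A $1,110; Unit 1B $2,485; Unit 4A $1,580; Unit 5B $4,065. Sum = $9,240.
Rounded total matches; no reconciliation needed.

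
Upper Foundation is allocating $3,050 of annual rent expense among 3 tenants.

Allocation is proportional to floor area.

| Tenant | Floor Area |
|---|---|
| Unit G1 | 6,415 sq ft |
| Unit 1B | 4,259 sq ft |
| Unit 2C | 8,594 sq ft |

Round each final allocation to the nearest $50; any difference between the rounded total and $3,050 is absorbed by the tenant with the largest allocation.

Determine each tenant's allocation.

Floor area total: 19,268.
Pro-rata amounts: Unit G1 6,415/19,268 × $3,050 = 1,015.45; Unit 1B 4,259/19,268 × $3,050 = 674.17; Unit 2C 8,594/19,268 × $3,050 = 1,360.37.
After rounding ($50): Unit G1 $1,000; Unit 1B $650; Unit 2C $1,350. Sum = $3,000.
Difference $3,050 − $3,000 = +$50 applied to largest allocation (Unit 2C): Unit 2C becomes $1,400.

Unit G1: $1,000; Unit 1B: $650; Unit 2C: $1,400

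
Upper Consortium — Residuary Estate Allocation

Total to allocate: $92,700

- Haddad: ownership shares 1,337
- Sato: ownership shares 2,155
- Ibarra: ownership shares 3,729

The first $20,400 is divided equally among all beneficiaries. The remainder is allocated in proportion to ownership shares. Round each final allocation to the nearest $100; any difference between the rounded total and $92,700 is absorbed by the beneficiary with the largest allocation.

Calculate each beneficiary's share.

$20,400 shared equally gives $6,800 per beneficiary.
Remainder $72,300 by ownership shares (total 7,221): Haddad 13,386.66 → $13,400; Sato 21,576.86 → $21,600; Ibarra 37,336.48 → $37,300.
Totals: Haddad $6,800 + $13,400 = $20,200; Sato $6,800 + $21,600 = $28,400; Ibarra $6,800 + $37,300 = $44,100.

Haddad: $20,200 | Sato: $28,400 | Ibarra: $44,100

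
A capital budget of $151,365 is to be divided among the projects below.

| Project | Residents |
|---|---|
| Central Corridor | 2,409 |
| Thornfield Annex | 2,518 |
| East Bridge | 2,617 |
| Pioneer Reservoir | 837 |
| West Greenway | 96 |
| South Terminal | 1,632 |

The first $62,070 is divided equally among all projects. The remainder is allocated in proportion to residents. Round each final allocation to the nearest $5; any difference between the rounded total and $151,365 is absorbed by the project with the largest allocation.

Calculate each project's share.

Central Corridor: $31,625 | Thornfield Annex: $32,585 | East Bridge: $33,460 | Pioneer Reservoir: $17,740 | West Greenway: $11,195 | South Terminal: $24,760

First tranche $62,070 split equally: $10,345 each.
Remainder $89,295 by residents (total 10,109): Central Corridor 21,279.22 → $21,280; Thornfield Annex 22,242.04 → $22,240; East Bridge 23,116.53 → $23,115; Pioneer Reservoir 7,393.40 → $7,395; West Greenway 847.99 → $850; South Terminal 14,415.81 → $14,415.
Totals: Central Corridor $10,345 + $21,280 = $31,625; Thornfield Annex $10,345 + $22,240 = $32,585; East Bridge $10,345 + $23,115 = $33,460; Pioneer Reservoir $10,345 + $7,395 = $17,740; West Greenway $10,345 + $850 = $11,195; South Terminal $10,345 + $14,415 = $24,760.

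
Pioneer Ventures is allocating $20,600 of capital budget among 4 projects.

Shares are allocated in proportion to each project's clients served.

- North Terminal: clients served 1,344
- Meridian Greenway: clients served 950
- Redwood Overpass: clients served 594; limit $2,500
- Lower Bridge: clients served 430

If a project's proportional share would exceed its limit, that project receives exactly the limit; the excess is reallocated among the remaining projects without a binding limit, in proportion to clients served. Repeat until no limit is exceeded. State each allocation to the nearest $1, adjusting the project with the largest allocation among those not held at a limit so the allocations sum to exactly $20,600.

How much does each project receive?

North Terminal: $8,931 · Meridian Greenway: $6,312 · Redwood Overpass: $2,500 · Lower Bridge: $2,857

Clients served total: 3,318.
Pro-rata shares before constraints: North Terminal 8,344.30; Meridian Greenway 5,898.13; Redwood Overpass 3,687.88; Lower Bridge 2,669.68.
Capped: Redwood Overpass ($2,500); balance $18,100 reallocated over remaining clients served 2,724.
Remaining shares: North Terminal 8,930.40 → $8,930; Meridian Greenway 6,312.41 → $6,312; Lower Bridge 2,857.20 → $2,857.
Rounding difference +$1 applied to North Terminal → $8,931.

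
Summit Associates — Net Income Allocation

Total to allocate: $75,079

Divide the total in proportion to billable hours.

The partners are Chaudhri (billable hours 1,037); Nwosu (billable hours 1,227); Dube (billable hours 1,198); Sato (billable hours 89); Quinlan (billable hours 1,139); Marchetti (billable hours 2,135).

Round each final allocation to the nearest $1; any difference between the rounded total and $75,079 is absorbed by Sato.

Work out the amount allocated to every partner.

Total billable hours = 6,825.
Raw shares: Chaudhri 1,037/6,825 × $75,079 = 11,407.61; Nwosu 1,227/6,825 × $75,079 = 13,497.72; Dube 1,198/6,825 × $75,079 = 13,178.70; Sato 89/6,825 × $75,079 = 979.05; Quinlan 1,139/6,825 × $75,079 = 12,529.67; Marchetti 2,135/6,825 × $75,079 = 23,486.25.
At nearest $1: Chaudhri $11,408; Nwosu $13,498; Dube $13,179; Sato $979; Quinlan $12,530; Marchetti $23,486. Sum = $75,080.
Difference $75,079 − $75,080 = −$1 applied to Sato: Sato becomes $978.

Chaudhri: $11,408 | Nwosu: $13,498 | Dube: $13,179 | Sato: $978 | Quinlan: $12,530 | Marchetti: $23,486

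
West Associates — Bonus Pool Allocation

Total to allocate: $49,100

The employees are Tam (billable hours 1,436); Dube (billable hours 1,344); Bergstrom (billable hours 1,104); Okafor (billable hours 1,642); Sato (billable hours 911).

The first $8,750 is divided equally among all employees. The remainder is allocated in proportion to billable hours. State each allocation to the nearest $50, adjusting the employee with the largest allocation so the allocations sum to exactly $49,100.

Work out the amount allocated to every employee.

Tam: $10,750; Dube: $10,150; Bergstrom: $8,650; Okafor: $12,100; Sato: $7,450

Equal tier: $8,750 ÷ 5 = $1,750 apiece.
Remainder $40,350 by billable hours (total 6,437): Tam 9,001.49 → $9,000; Dube 8,424.79 → $8,400; Bergstrom 6,920.37 → $6,900; Okafor 10,292.79 → $10,300; Sato 5,710.56 → $5,700.
Rounding difference +$50 on remainder applied to Okafor.
Totals: Tam $1,750 + $9,000 = $10,750; Dube $1,750 + $8,400 = $10,150; Bergstrom $1,750 + $6,900 = $8,650; Okafor $1,750 + $10,350 = $12,100; Sato $1,750 + $5,700 = $7,450.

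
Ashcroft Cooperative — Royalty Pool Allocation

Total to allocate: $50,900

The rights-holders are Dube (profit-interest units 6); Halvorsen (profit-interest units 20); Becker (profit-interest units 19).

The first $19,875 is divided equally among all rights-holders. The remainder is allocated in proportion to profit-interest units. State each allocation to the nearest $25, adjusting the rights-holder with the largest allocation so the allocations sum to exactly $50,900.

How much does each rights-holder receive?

Dube: $10,750 | Halvorsen: $20,425 | Becker: $19,725

Equal tier: $19,875 ÷ 3 = $6,625 apiece.
Remainder $31,025 by profit-interest units (total 45): Dube 4,136.67 → $4,125; Halvorsen 13,788.89 → $13,800; Becker 13,099.44 → $13,100.
Totals: Dube $6,625 + $4,125 = $10,750; Halvorsen $6,625 + $13,800 = $20,425; Becker $6,625 + $13,100 = $19,725.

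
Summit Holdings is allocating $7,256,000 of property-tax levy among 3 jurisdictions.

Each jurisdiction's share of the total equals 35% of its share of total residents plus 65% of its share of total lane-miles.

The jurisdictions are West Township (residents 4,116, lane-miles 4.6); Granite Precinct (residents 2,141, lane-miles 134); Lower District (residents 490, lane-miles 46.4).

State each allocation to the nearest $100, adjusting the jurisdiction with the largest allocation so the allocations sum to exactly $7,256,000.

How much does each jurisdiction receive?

Totals — residents 6,747, lane-miles 185.
Combined weights (35% residents + 65% lane-miles): West Township 0.2297; Granite Precinct 0.5819; Lower District 0.1884.
Proportional shares: West Township 1,666,552.86; Granite Precinct 4,222,084.91; Lower District 1,367,362.23.
Rounded to nearest $100: West Township $1,666,600; Granite Precinct $4,222,100; Lower District $1,367,400. Sum = $7,256,100.
Difference $7,256,000 − $7,256,100 = −$100 applied to largest allocation (Granite Precinct): Granite Precinct becomes $4,222,000.

West Township: $1,666,600; Granite Precinct: $4,222,000; Lower District: $1,367,400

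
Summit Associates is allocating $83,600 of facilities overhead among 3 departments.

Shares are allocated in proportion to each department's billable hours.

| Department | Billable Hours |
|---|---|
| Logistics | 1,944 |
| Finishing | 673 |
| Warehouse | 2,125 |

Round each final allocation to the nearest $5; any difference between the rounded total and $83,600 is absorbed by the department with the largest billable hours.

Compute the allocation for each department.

Logistics: $34,270 | Finishing: $11,865 | Warehouse: $37,465

Combined billable hours = 1,944 + 673 + 2,125 = 4,742.
Pro-rata amounts: Logistics 34,272.12; Finishing 11,864.78; Warehouse 37,463.10.
After rounding ($5): Logistics $34,270; Finishing $11,865; Warehouse $37,465. Sum = $83,600.
Sum already equals the total — no adjustment.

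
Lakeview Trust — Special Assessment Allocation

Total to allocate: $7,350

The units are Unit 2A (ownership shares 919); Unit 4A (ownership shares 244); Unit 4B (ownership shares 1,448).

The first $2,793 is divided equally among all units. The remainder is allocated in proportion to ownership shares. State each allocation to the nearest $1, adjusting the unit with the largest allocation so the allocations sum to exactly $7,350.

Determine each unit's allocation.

Unit 2A: $2,535 · Unit 4A: $1,357 · Unit 4B: $3,458

Equal tier: $2,793 ÷ 3 = $931 apiece.
Remainder $4,557 by ownership shares (total 2,611): Unit 2A 1,603.94 → $1,604; Unit 4A 425.86 → $426; Unit 4B 2,527.21 → $2,527.
Totals: Unit 2A $931 + $1,604 = $2,535; Unit 4A $931 + $426 = $1,357; Unit 4B $931 + $2,527 = $3,458.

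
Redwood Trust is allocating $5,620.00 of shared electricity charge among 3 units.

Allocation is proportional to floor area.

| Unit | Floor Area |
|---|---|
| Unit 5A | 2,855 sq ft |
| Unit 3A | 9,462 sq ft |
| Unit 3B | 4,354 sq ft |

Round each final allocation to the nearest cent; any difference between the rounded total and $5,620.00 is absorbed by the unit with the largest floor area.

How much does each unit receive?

Unit 5A: $962.46 | Unit 3A: $3,189.75 | Unit 3B: $1,467.79

Total floor area = 2,855 + 9,462 + 4,354 = 16,671.
Proportional shares: Unit 5A 962.4558; Unit 3A 3,189.7571; Unit 3B 1,467.7872.
After rounding (cent): Unit 5A $962.46; Unit 3A $3,189.76; Unit 3B $1,467.79. Sum = $5,620.01.
Difference $5,620.00 − $5,620.01 = −$0.01 applied to largest floor area (Unit 3A): Unit 3A becomes $3,189.75.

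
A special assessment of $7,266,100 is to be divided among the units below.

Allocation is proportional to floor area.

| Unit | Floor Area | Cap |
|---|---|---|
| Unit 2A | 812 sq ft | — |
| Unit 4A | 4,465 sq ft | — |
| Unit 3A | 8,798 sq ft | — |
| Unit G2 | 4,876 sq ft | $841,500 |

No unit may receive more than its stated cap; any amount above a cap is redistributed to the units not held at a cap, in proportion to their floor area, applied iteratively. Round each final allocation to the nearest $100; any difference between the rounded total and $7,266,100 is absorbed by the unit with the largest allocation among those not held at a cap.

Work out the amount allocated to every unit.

Unit 2A: $370,600; Unit 4A: $2,038,100; Unit 3A: $4,015,900; Unit G2: $841,500

Floor area total: 18,951.
Proportional shares (ignoring caps): Unit 2A 311,333.08; Unit 4A 1,711,948.53; Unit 3A 3,373,286.25; Unit G2 1,869,532.14.
Capped: Unit G2 ($841,500); residual $6,424,600 reallocated over remaining floor area 14,075.
Remaining shares: Unit 2A 370,641.22 → $370,600; Unit 4A 2,038,070.27 → $2,038,100; Unit 3A 4,015,888.51 → $4,015,900.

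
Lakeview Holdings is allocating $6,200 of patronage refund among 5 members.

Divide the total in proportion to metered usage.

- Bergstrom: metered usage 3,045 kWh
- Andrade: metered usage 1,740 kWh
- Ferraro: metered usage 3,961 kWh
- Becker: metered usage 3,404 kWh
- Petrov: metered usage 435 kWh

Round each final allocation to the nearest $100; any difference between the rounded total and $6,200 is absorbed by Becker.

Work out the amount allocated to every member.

Metered usage total: 12,585.
Unrounded shares: Bergstrom 3,045/12,585 × $6,200 = 1,500.12; Andrade 1,740/12,585 × $6,200 = 857.21; Ferraro 3,961/12,585 × $6,200 = 1,951.39; Becker 3,404/12,585 × $6,200 = 1,676.98; Petrov 435/12,585 × $6,200 = 214.30.
After rounding ($100): Bergstrom $1,500; Andrade $900; Ferraro $2,000; Becker $1,700; Petrov $200. Sum = $6,300.
Difference $6,200 − $6,300 = −$100 applied to Becker: Becker becomes $1,600.

Bergstrom: $1,500 | Andrade: $900 | Ferraro: $2,000 | Becker: $1,600 | Petrov: $200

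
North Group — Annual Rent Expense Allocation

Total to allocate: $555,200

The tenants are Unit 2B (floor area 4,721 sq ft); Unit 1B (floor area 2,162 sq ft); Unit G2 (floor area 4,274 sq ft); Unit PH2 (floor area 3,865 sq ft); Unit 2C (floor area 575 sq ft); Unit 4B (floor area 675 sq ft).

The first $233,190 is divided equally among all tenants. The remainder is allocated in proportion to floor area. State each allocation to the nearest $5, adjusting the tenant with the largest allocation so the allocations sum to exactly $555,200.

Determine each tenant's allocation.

First tranche $233,190 split equally: $38,865 each.
Remainder $322,010 by floor area (total 16,272): Unit 2B 93,424.85 → $93,425; Unit 1B 42,784.27 → $42,785; Unit G2 84,579.08 → $84,580; Unit PH2 76,485.29 → $76,485; Unit 2C 11,378.79 → $11,380; Unit 4B 13,357.72 → $13,360.
Rounding difference −$5 on remainder applied to Unit 2B.
Totals: Unit 2B $38,865 + $93,420 = $132,285; Unit 1B $38,865 + $42,785 = $81,650; Unit G2 $38,865 + $84,580 = $123,445; Unit PH2 $38,865 + $76,485 = $115,350; Unit 2C $38,865 + $11,380 = $50,245; Unit 4B $38,865 + $13,360 = $52,225.

Unit 2B: $132,285 | Unit 1B: $81,650 | Unit G2: $123,445 | Unit PH2: $115,350 | Unit 2C: $50,245 | Unit 4B: $52,225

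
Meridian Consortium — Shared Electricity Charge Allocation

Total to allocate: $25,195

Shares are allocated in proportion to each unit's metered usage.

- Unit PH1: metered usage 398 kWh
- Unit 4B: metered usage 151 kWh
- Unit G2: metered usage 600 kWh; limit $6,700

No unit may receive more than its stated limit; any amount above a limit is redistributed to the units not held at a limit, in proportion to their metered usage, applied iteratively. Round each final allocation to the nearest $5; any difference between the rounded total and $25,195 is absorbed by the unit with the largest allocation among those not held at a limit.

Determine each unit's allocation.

Sum of metered usage: 1,149.
Pro-rata shares before constraints: Unit PH1 8,727.25; Unit 4B 3,311.09; Unit G2 13,156.66.
Capped: Unit G2 ($6,700); residual $18,495 reallocated over remaining metered usage 549.
Shares after redistribution: Unit PH1 13,408.03 → $13,410; Unit 4B 5,086.97 → $5,085.

Unit PH1: $13,410 · Unit 4B: $5,085 · Unit G2: $6,700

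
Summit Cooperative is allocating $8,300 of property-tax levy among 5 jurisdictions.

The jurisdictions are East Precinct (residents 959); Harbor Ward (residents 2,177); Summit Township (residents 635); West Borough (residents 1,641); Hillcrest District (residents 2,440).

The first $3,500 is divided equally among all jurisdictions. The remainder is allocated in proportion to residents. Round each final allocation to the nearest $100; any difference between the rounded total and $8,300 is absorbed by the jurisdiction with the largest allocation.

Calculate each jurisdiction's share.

East Precinct: $1,300 | Harbor Ward: $2,000 | Summit Township: $1,100 | West Borough: $1,700 | Hillcrest District: $2,200

$3,500 shared equally gives $700 per jurisdiction.
Remainder $4,800 by residents (total 7,852): East Precinct 586.25 → $600; Harbor Ward 1,330.82 → $1,300; Summit Township 388.18 → $400; West Borough 1,003.16 → $1,000; Hillcrest District 1,491.59 → $1,500.
Totals: East Precinct $700 + $600 = $1,300; Harbor Ward $700 + $1,300 = $2,000; Summit Township $700 + $400 = $1,100; West Borough $700 + $1,000 = $1,700; Hillcrest District $700 + $1,500 = $2,200.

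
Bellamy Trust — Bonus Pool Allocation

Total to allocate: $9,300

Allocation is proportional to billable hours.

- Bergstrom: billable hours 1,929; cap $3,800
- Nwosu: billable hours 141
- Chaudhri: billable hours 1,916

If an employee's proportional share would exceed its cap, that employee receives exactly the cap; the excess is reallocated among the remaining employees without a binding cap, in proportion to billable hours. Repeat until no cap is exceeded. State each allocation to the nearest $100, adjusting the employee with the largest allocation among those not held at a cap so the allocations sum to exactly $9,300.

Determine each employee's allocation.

Bergstrom: $3,800 | Nwosu: $400 | Chaudhri: $5,100

Billable hours total: 3,986.
Proportional shares (ignoring caps): Bergstrom 4,500.68; Nwosu 328.98; Chaudhri 4,470.35.
Held at cap: Bergstrom ($3,800); balance $5,500 reallocated over remaining billable hours 2,057.
Remaining shares: Nwosu 377.01 → $400; Chaudhri 5,122.99 → $5,100.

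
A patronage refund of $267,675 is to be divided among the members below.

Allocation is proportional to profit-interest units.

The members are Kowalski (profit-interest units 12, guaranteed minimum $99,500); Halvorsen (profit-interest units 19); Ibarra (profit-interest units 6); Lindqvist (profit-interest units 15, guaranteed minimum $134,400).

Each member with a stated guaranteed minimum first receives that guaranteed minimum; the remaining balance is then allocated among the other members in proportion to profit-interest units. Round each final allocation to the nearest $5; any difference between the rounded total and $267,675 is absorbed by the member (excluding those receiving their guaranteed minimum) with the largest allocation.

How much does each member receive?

Minimums first: Kowalski $99,500; Lindqvist $134,400. Remaining pool $33,775.
Remaining pool split over remaining profit-interest units 25: Halvorsen 25,669.00 → $25,670; Ibarra 8,106.00 → $8,105.

Kowalski: $99,500 · Halvorsen: $25,670 · Ibarra: $8,105 · Lindqvist: $134,400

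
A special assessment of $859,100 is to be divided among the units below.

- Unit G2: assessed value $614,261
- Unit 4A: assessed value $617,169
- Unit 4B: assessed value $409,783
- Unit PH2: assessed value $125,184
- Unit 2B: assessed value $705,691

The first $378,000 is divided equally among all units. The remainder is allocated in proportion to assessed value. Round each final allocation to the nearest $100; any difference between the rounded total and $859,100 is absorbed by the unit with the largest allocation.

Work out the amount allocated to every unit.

Equal tier: $378,000 ÷ 5 = $75,600 apiece.
Remainder $481,100 by assessed value (total 2,472,088): Unit G2 119,543.06 → $119,500; Unit 4A 120,109.00 → $120,100; Unit 4B 79,749.02 → $79,700; Unit PH2 24,362.41 → $24,400; Unit 2B 137,336.51 → $137,300.
Rounding difference +$100 on remainder applied to Unit 2B.
Totals: Unit G2 $75,600 + $119,500 = $195,100; Unit 4A $75,600 + $120,100 = $195,700; Unit 4B $75,600 + $79,700 = $155,300; Unit PH2 $75,600 + $24,400 = $100,000; Unit 2B $75,600 + $137,400 = $213,000.

Unit G2: $195,100 · Unit 4A: $195,700 · Unit 4B: $155,300 · Unit PH2: $100,000 · Unit 2B: $213,000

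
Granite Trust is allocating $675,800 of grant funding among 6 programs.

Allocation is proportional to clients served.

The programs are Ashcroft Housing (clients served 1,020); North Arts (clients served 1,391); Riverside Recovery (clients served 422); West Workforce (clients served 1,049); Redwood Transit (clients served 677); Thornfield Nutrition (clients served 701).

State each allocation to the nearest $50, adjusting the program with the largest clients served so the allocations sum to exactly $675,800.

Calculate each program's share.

Ashcroft Housing: $131,050 · North Arts: $178,750 · Riverside Recovery: $54,200 · West Workforce: $134,750 · Redwood Transit: $87,000 · Thornfield Nutrition: $90,050

Sum of clients served: 1,020 + 1,391 + 422 + 1,049 + 677 + 701 = 5,260.
Unrounded shares: Ashcroft Housing 131,048.67; North Arts 178,714.41; Riverside Recovery 54,218.17; West Workforce 134,774.56; Redwood Transit 86,980.34; Thornfield Nutrition 90,063.84.
At nearest $50: Ashcroft Housing $131,050; North Arts $178,700; Riverside Recovery $54,200; West Workforce $134,750; Redwood Transit $87,000; Thornfield Nutrition $90,050. Sum = $675,750.
Difference $675,800 − $675,750 = +$50 applied to largest clients served (North Arts): North Arts becomes $178,750.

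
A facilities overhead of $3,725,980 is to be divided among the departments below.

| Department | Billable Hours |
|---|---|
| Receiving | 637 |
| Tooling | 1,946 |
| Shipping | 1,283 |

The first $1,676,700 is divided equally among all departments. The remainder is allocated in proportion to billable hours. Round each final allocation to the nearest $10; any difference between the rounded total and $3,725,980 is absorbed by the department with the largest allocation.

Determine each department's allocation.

Receiving: $896,560; Tooling: $1,590,430; Shipping: $1,238,990

$1,676,700 shared equally gives $558,900 per department.
Remainder $2,049,280 by billable hours (total 3,866): Receiving 337,659.43 → $337,660; Tooling 1,031,531.01 → $1,031,530; Shipping 680,089.56 → $680,090.
Totals: Receiving $558,900 + $337,660 = $896,560; Tooling $558,900 + $1,031,530 = $1,590,430; Shipping $558,900 + $680,090 = $1,238,990.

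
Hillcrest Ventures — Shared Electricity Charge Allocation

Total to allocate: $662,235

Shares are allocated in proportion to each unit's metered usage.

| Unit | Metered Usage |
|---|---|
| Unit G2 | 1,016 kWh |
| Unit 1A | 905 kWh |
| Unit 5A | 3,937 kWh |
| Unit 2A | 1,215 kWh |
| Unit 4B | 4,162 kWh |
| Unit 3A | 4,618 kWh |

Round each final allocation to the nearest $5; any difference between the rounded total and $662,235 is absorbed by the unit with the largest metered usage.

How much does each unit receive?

Unit G2: $42,440 · Unit 1A: $37,805 · Unit 5A: $164,460 · Unit 2A: $50,755 · Unit 4B: $173,860 · Unit 3A: $192,915

Sum of metered usage: 15,853.
Raw shares: Unit G2 1,016/15,853 × $662,235 = 42,441.86; Unit 1A 905/15,853 × $662,235 = 37,805.00; Unit 5A 3,937/15,853 × $662,235 = 164,462.20; Unit 2A 1,215/15,853 × $662,235 = 50,754.78; Unit 4B 4,162/15,853 × $662,235 = 173,861.23; Unit 3A 4,618/15,853 × $662,235 = 192,909.94.
After rounding ($5): Unit G2 $42,440; Unit 1A $37,805; Unit 5A $164,460; Unit 2A $50,755; Unit 4B $173,860; Unit 3A $192,910. Sum = $662,230.
Difference $662,235 − $662,230 = +$5 applied to largest metered usage (Unit 3A): Unit 3A becomes $192,915.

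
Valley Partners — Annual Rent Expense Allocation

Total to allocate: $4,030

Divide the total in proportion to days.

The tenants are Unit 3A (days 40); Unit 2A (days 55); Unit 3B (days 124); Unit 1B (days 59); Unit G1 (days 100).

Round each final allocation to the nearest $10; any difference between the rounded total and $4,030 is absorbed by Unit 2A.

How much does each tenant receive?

Unit 3A: $430 | Unit 2A: $580 | Unit 3B: $1,320 | Unit 1B: $630 | Unit G1: $1,070

Sum of days: 378.
Pro-rata amounts: Unit 3A 40/378 × $4,030 = 426.46; Unit 2A 55/378 × $4,030 = 586.38; Unit 3B 124/378 × $4,030 = 1,322.01; Unit 1B 59/378 × $4,030 = 629.02; Unit G1 100/378 × $4,030 = 1,066.14.
At nearest $10: Unit 3A $430; Unit 2A $590; Unit 3B $1,320; Unit 1B $630; Unit G1 $1,070. Sum = $4,040.
Difference $4,030 − $4,040 = −$10 applied to Unit 2A: Unit 2A becomes $580.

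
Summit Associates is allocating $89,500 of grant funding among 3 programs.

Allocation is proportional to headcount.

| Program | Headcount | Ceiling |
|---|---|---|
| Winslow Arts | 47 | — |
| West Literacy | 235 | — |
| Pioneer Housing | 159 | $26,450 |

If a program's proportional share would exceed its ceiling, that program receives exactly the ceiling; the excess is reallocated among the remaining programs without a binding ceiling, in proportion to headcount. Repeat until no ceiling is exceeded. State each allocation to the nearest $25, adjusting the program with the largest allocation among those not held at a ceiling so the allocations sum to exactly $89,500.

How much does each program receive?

Combined headcount = 441.
Proportional shares (ignoring caps): Winslow Arts 9,538.55; West Literacy 47,692.74; Pioneer Housing 32,268.71.
Held at cap: Pioneer Housing ($26,450); balance $63,050 reallocated over remaining headcount 282.
Remaining shares: Winslow Arts 10,508.33 → $10,500; West Literacy 52,541.67 → $52,550.

Winslow Arts: $10,500 · West Literacy: $52,550 · Pioneer Housing: $26,450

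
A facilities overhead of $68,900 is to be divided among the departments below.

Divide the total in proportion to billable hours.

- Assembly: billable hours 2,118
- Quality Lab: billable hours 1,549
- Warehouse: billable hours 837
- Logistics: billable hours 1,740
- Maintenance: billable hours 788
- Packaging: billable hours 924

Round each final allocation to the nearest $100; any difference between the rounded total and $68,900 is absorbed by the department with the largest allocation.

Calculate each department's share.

Sum of billable hours: 7,956.
Pro-rata amounts: Assembly 2,118/7,956 × $68,900 = 18,342.16; Quality Lab 1,549/7,956 × $68,900 = 13,414.54; Warehouse 837/7,956 × $68,900 = 7,248.53; Logistics 1,740/7,956 × $68,900 = 15,068.63; Maintenance 788/7,956 × $68,900 = 6,824.18; Packaging 924/7,956 × $68,900 = 8,001.96.
After rounding ($100): Assembly $18,300; Quality Lab $13,400; Warehouse $7,200; Logistics $15,100; Maintenance $6,800; Packaging $8,000. Sum = $68,800.
Difference $68,900 − $68,800 = +$100 applied to largest allocation (Assembly): Assembly becomes $18,400.

Assembly: $18,400; Quality Lab: $13,400; Warehouse: $7,200; Logistics: $15,100; Maintenance: $6,800; Packaging: $8,000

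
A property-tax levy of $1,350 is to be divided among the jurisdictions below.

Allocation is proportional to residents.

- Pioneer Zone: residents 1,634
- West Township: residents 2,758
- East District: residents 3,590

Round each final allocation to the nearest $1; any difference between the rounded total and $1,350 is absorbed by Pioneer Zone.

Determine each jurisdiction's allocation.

Pioneer Zone: $277 | West Township: $466 | East District: $607

Sum of residents: 7,982.
Pro-rata amounts: Pioneer Zone 1,634/7,982 × $1,350 = 276.36; West Township 2,758/7,982 × $1,350 = 466.46; East District 3,590/7,982 × $1,350 = 607.18.
After rounding ($1): Pioneer Zone $276; West Township $466; East District $607. Sum = $1,349.
Difference $1,350 − $1,349 = +$1 applied to Pioneer Zone: Pioneer Zone becomes $277.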